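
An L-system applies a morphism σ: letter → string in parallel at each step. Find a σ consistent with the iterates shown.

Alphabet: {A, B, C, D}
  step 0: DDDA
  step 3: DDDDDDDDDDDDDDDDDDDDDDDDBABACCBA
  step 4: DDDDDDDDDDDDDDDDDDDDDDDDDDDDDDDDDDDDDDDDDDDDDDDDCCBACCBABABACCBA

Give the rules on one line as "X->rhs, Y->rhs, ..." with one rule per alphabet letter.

  step 3 ⇒ step 4: DDDDDDDDDDDDDDDDDDDDDDDDBABACCBA ⇒ DD·DD·DD·DD·DD·DD·DD·DD·DD·DD·DD·DD·DD·DD·DD·DD·DD·DD·DD·DD·DD·DD·DD·DD·CC·BA·CC·BA·BA·BA·CC·BA
    A ↦ BA
    B ↦ CC
    C ↦ BA
    D ↦ DD

A->BA, B->CC, C->BA, D->DD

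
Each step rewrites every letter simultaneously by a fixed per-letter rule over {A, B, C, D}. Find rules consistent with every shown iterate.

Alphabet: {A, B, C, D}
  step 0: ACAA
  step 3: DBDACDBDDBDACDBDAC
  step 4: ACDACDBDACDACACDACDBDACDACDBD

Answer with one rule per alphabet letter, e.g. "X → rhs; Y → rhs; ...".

  step 3 ⇒ step 4: DBDACDBDDBDACDBDAC ⇒ AC·D·AC·DB·D·AC·D·AC·AC·D·AC·DB·D·AC·D·AC·DB·D
    A ↦ DB
    B ↦ D
    C ↦ D
    D ↦ AC

A->DB, B->D, C->D, D->AC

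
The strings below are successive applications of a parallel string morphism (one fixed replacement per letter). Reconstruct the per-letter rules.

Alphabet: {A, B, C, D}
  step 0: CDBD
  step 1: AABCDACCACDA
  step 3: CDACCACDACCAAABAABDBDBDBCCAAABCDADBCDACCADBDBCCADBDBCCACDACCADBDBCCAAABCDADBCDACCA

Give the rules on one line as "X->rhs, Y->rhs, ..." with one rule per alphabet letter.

A->DB, B->CCA, C->AAB, D->CDA

  step 0 ⇒ step 1: CDBD ⇒ AAB·CDA·CCA·CDA
    B ↦ CCA
    C ↦ AAB
    D ↦ CDA
    A ↦ DB  (constrained at step 1)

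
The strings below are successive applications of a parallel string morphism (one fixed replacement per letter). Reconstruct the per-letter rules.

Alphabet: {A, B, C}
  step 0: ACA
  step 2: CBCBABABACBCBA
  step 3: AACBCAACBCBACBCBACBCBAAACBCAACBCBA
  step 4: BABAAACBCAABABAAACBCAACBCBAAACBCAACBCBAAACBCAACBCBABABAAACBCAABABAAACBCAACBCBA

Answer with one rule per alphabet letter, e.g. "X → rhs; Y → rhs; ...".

  step 3 ⇒ step 4: AACBCAACBCBACBCBACBCBAAACBCAACBCBA ⇒ BA·BA·AA·CBC·AA·BA·BA·AA·CBC·AA·CBC·BA·AA·CBC·AA·CBC·BA·AA·CBC·AA·CBC·BA·BA·BA·AA·CBC·AA·BA·BA·AA·CBC·AA·CBC·BA
    A ↦ BA
    B ↦ CBC
    C ↦ AA

A->BA, B->CBC, C->AA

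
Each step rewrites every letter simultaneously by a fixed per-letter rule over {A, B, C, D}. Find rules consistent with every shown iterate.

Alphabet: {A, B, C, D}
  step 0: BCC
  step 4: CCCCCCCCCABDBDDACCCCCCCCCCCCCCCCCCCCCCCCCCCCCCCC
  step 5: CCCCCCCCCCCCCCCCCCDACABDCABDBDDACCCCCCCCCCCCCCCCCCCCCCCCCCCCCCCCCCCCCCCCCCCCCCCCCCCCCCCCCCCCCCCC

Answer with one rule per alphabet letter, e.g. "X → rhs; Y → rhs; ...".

A->DA, B->CA, C->CC, D->BD

  step 4 ⇒ step 5: CCCCCCCCCABDBDDACCCCCCCCCCCCCCCCCCCCCCCCCCCCCCCC ⇒ CC·CC·CC·CC·CC·CC·CC·CC·CC·DA·CA·BD·CA·BD·BD·DA·CC·CC·CC·CC·CC·CC·CC·CC·CC·CC·CC·CC·CC·CC·CC·CC·CC·CC·CC·CC·CC·CC·CC·CC·CC·CC·CC·CC·CC·CC·CC·CC
    A ↦ DA
    B ↦ CA
    C ↦ CC
    D ↦ BD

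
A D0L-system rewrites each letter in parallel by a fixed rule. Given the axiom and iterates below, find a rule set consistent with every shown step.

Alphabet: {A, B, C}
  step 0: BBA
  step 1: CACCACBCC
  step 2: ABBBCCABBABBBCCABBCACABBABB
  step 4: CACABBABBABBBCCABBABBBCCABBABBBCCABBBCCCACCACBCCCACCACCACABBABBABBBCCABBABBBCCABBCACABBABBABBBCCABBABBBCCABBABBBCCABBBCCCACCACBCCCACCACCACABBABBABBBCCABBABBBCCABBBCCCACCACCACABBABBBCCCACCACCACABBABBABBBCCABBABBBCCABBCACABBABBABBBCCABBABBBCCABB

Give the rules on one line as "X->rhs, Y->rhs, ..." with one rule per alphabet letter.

  step 1 ⇒ step 2: CACCACBCC ⇒ ABB·BCC·ABB·ABB·BCC·ABB·CAC·ABB·ABB
    A ↦ BCC
    B ↦ CAC
    C ↦ ABB

A->BCC, B->CAC, C->ABB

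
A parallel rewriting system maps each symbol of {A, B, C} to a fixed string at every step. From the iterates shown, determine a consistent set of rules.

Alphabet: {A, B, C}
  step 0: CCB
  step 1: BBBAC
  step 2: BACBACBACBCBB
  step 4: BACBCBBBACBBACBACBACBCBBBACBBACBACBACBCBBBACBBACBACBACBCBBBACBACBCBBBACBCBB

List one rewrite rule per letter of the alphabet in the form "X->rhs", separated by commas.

  step 1 ⇒ step 2: BBBAC ⇒ BAC·BAC·BAC·BCB·B
    A ↦ BCB
    B ↦ BAC
    C ↦ B

A->BCB, B->BAC, C->B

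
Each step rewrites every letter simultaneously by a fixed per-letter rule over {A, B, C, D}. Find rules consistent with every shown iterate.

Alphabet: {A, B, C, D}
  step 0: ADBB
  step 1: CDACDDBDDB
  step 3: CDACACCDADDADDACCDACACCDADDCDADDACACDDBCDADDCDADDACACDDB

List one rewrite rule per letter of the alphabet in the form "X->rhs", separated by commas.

  step 0 ⇒ step 1: ADBB ⇒ CD·AC·DDB·DDB
    A ↦ CD
    B ↦ DDB
    D ↦ AC
    C ↦ ADD  (constrained at step 1)

A->CD, B->DDB, C->ADD, D->AC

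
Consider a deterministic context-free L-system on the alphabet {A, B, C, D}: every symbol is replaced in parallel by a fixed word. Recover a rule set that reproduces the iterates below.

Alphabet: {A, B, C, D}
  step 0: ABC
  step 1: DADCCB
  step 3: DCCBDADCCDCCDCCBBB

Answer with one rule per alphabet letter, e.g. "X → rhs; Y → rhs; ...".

A->DA, B->DCC, C->B, D->B

  step 0 ⇒ step 1: ABC ⇒ DA·DCC·B
    A ↦ DA
    B ↦ DCC
    C ↦ B
    D ↦ B  (constrained at step 1)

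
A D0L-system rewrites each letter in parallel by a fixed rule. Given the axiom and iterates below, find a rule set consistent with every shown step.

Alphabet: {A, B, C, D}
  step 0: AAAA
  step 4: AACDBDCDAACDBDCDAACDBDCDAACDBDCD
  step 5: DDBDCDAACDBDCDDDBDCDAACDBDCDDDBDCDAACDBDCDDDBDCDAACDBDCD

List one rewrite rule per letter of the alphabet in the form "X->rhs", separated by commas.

  step 4 ⇒ step 5: AACDBDCDAACDBDCDAACDBDCDAACDBDCD ⇒ D·D·BD·CD·AA·CD·BD·CD·D·D·BD·CD·AA·CD·BD·CD·D·D·BD·CD·AA·CD·BD·CD·D·D·BD·CD·AA·CD·BD·CD
    A ↦ D
    B ↦ AA
    C ↦ BD
    D ↦ CD

A->D, B->AA, C->BD, D->CD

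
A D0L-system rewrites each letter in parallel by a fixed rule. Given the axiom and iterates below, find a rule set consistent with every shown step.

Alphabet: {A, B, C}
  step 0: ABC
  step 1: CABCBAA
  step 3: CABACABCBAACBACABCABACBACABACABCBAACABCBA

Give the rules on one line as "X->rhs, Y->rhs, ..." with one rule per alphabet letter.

  step 0 ⇒ step 1: ABC ⇒ CAB·CBA·A
    A ↦ CAB
    B ↦ CBA
    C ↦ A

A->CAB, B->CBA, C->A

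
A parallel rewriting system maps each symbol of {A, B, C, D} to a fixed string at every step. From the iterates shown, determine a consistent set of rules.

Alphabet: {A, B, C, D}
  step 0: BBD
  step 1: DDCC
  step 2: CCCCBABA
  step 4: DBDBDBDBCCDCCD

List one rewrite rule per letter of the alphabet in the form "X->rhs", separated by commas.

  step 1 ⇒ step 2: DDCC ⇒ CC·CC·BA·BA
    C ↦ BA
    D ↦ CC
    A ↦ B  (constrained at step 2)
  step 0 ⇒ step 1: BBD ⇒ D·D·CC
    B ↦ D

A->B, B->D, C->BA, D->CC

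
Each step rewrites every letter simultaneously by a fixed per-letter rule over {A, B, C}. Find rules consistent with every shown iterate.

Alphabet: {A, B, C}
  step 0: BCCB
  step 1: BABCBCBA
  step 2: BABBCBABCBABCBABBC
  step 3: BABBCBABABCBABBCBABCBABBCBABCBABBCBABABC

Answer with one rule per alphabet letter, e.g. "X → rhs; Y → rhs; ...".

  step 2 ⇒ step 3: BABBCBABCBABCBABBC ⇒ BA·BBC·BA·BA·BC·BA·BBC·BA·BC·BA·BBC·BA·BC·BA·BBC·BA·BA·BC
    A ↦ BBC
    B ↦ BA
    C ↦ BC

A->BBC, B->BA, C->BC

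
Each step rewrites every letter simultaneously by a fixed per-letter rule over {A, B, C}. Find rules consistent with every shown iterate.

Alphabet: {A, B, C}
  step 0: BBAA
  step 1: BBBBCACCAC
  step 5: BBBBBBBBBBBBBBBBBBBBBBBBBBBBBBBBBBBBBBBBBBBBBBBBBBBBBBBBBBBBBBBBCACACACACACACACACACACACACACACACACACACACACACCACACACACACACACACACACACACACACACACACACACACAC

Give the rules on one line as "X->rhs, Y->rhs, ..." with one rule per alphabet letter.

A->CAC, B->BB, C->A

  step 0 ⇒ step 1: BBAA ⇒ BB·BB·CAC·CAC
    A ↦ CAC
    B ↦ BB
    C ↦ A  (constrained at step 1)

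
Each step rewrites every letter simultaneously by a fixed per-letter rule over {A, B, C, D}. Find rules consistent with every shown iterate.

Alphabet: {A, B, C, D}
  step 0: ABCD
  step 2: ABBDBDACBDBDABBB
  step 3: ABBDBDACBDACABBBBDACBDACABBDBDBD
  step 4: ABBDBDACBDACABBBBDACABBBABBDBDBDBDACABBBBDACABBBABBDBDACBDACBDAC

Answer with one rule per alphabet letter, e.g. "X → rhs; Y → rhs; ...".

  step 3 ⇒ step 4: ABBDBDACBDACABBBBDACBDACABBDBDBD ⇒ AB·BD·BD·AC·BD·AC·AB·BB·BD·AC·AB·BB·AB·BD·BD·BD·BD·AC·AB·BB·BD·AC·AB·BB·AB·BD·BD·AC·BD·AC·BD·AC
    A ↦ AB
    B ↦ BD
    C ↦ BB
    D ↦ AC

A->AB, B->BD, C->BB, D->AC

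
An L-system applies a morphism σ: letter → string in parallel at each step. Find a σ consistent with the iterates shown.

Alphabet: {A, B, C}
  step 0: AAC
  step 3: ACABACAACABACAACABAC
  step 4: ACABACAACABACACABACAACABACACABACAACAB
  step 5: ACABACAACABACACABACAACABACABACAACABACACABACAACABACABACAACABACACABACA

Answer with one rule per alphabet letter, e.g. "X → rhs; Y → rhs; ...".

A->AC, B->A, C->AB

  step 4 ⇒ step 5: ACABACAACABACACABACAACABACACABACAACAB ⇒ AC·AB·AC·A·AC·AB·AC·AC·AB·AC·A·AC·AB·AC·AB·AC·A·AC·AB·AC·AC·AB·AC·A·AC·AB·AC·AB·AC·A·AC·AB·AC·AC·AB·AC·A
    A ↦ AC
    B ↦ A
    C ↦ AB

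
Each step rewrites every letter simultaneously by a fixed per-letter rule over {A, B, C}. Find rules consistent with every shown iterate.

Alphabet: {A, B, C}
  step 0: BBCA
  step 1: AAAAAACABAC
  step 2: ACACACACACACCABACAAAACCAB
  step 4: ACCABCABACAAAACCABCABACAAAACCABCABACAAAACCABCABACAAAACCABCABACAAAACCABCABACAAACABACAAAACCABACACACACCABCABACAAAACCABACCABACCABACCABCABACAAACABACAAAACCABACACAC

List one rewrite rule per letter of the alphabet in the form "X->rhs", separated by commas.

  step 1 ⇒ step 2: AAAAAACABAC ⇒ AC·AC·AC·AC·AC·AC·CAB·AC·AAA·AC·CAB
    A ↦ AC
    B ↦ AAA
    C ↦ CAB

A->AC, B->AAA, C->CAB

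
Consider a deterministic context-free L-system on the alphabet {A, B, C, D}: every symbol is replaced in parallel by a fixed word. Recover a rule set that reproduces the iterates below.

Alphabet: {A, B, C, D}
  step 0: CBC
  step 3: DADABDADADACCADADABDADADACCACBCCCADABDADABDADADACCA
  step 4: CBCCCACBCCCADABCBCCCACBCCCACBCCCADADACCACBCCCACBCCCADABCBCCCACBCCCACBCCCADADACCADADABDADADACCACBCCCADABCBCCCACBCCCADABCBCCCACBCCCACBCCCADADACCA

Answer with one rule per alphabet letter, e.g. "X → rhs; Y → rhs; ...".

A->CCA, B->DAB, C->DA, D->CBC

  step 3 ⇒ step 4: DADABDADADACCADADABDADADACCACBCCCADABDADABDADADACCA ⇒ CBC·CCA·CBC·CCA·DAB·CBC·CCA·CBC·CCA·CBC·CCA·DA·DA·CCA·CBC·CCA·CBC·CCA·DAB·CBC·CCA·CBC·CCA·CBC·CCA·DA·DA·CCA·DA·DAB·DA·DA·DA·CCA·CBC·CCA·DAB·CBC·CCA·CBC·CCA·DAB·CBC·CCA·CBC·CCA·CBC·CCA·DA·DA·CCA
    A ↦ CCA
    B ↦ DAB
    C ↦ DA
    D ↦ CBC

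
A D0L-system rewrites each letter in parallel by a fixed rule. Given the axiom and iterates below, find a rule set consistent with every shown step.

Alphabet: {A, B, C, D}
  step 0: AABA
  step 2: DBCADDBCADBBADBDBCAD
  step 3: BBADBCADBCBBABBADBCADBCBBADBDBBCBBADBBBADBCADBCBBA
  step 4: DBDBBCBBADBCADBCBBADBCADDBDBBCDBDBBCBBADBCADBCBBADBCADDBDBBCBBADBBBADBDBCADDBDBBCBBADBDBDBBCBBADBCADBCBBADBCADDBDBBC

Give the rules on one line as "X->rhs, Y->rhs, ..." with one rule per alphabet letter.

A->BC, B->DB, C->CAD, D->BBA

  step 3 ⇒ step 4: BBADBCADBCBBABBADBCADBCBBADBDBBCBBADBBBADBCADBCBBA ⇒ DB·DB·BC·BBA·DB·CAD·BC·BBA·DB·CAD·DB·DB·BC·DB·DB·BC·BBA·DB·CAD·BC·BBA·DB·CAD·DB·DB·BC·BBA·DB·BBA·DB·DB·CAD·DB·DB·BC·BBA·DB·DB·DB·BC·BBA·DB·CAD·BC·BBA·DB·CAD·DB·DB·BC
    A ↦ BC
    B ↦ DB
    C ↦ CAD
    D ↦ BBA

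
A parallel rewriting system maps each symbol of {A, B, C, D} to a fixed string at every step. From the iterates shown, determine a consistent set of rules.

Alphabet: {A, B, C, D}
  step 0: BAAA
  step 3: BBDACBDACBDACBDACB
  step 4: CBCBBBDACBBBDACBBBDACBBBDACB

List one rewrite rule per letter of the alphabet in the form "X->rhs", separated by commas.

A->B, B->CB, C->DA, D->B

  step 3 ⇒ step 4: BBDACBDACBDACBDACB ⇒ CB·CB·B·B·DA·CB·B·B·DA·CB·B·B·DA·CB·B·B·DA·CB
    A ↦ B
    B ↦ CB
    C ↦ DA
    D ↦ B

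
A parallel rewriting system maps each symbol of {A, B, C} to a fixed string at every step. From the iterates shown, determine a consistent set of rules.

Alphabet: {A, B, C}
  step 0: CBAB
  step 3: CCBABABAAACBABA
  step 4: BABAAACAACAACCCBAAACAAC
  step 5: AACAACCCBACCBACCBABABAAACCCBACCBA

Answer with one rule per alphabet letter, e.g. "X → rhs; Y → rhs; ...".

A->C, B->AA, C->BA

  step 4 ⇒ step 5: BABAAACAACAACCCBAAACAAC ⇒ AA·C·AA·C·C·C·BA·C·C·BA·C·C·BA·BA·BA·AA·C·C·C·BA·C·C·BA
    A ↦ C
    B ↦ AA
    C ↦ BA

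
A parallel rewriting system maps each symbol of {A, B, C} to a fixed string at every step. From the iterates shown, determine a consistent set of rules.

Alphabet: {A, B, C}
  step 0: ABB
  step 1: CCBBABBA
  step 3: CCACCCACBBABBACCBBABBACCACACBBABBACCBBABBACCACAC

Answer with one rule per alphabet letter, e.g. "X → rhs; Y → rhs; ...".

A->CC, B->BBA, C->AC

  step 0 ⇒ step 1: ABB ⇒ CC·BBA·BBA
    A ↦ CC
    B ↦ BBA
    C ↦ AC  (constrained at step 1)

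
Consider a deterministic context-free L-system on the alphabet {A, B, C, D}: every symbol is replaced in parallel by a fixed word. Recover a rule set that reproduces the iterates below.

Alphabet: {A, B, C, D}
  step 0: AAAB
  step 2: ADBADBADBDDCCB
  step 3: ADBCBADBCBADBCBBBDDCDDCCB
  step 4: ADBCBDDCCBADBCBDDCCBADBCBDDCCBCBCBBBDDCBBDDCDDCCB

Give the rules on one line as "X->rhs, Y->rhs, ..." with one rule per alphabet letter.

A->AD, B->CB, C->DDC, D->B

  step 3 ⇒ step 4: ADBCBADBCBADBCBBBDDCDDCCB ⇒ AD·B·CB·DDC·CB·AD·B·CB·DDC·CB·AD·B·CB·DDC·CB·CB·CB·B·B·DDC·B·B·DDC·DDC·CB
    A ↦ AD
    B ↦ CB
    C ↦ DDC
    D ↦ B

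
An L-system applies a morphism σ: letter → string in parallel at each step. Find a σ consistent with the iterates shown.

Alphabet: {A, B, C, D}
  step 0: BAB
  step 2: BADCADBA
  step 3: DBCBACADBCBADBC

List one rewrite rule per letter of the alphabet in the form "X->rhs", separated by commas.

  step 2 ⇒ step 3: BADCADBA ⇒ D·BC·BA·CAD·BC·BA·D·BC
    A ↦ BC
    B ↦ D
    C ↦ CAD
    D ↦ BA

A->BC, B->D, C->CAD, D->BA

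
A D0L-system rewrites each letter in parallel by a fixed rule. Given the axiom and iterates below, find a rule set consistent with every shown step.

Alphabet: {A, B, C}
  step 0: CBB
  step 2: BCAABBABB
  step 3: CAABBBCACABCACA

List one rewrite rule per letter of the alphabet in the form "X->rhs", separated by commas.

A->B, B->CA, C->AB

  step 2 ⇒ step 3: BCAABBABB ⇒ CA·AB·B·B·CA·CA·B·CA·CA
    A ↦ B
    B ↦ CA
    C ↦ AB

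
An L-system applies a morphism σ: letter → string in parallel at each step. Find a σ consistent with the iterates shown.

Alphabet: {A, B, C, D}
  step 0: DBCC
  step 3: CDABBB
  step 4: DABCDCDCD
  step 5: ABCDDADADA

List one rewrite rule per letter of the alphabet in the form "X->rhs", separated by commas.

A->B, B->CD, C->D, D->A

  step 4 ⇒ step 5: DABCDCDCD ⇒ A·B·CD·D·A·D·A·D·A
    A ↦ B
    B ↦ CD
    C ↦ D
    D ↦ A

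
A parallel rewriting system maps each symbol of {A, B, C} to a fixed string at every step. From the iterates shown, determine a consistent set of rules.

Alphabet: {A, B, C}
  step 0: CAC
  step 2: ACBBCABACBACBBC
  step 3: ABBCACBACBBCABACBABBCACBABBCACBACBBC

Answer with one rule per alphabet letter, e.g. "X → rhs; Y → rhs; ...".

A->AB, B->ACB, C->BC

  step 2 ⇒ step 3: ACBBCABACBACBBC ⇒ AB·BC·ACB·ACB·BC·AB·ACB·AB·BC·ACB·AB·BC·ACB·ACB·BC
    A ↦ AB
    B ↦ ACB
    C ↦ BC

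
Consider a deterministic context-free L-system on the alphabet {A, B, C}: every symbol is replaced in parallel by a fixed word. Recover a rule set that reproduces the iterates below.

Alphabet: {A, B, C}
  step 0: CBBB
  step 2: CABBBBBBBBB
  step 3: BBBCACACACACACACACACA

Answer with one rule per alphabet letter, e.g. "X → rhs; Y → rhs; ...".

A->BB, B->CA, C->B

  step 2 ⇒ step 3: CABBBBBBBBB ⇒ B·BB·CA·CA·CA·CA·CA·CA·CA·CA·CA
    A ↦ BB
    B ↦ CA
    C ↦ B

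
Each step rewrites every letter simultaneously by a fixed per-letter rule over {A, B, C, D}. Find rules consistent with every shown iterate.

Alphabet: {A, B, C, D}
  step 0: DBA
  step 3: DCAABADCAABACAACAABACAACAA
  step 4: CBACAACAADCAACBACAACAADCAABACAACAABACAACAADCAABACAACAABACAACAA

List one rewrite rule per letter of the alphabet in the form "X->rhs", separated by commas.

  step 3 ⇒ step 4: DCAABADCAABACAACAABACAACAA ⇒ C·BA·CAA·CAA·D·CAA·C·BA·CAA·CAA·D·CAA·BA·CAA·CAA·BA·CAA·CAA·D·CAA·BA·CAA·CAA·BA·CAA·CAA
    A ↦ CAA
    B ↦ D
    C ↦ BA
    D ↦ C

A->CAA, B->D, C->BA, D->C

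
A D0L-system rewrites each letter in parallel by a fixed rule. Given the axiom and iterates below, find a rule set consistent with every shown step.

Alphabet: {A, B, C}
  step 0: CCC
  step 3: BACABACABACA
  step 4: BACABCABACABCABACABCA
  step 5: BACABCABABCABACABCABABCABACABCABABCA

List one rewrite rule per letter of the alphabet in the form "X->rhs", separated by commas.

  step 4 ⇒ step 5: BACABCABACABCABACABCA ⇒ BA·CA·B·CA·BA·B·CA·BA·CA·B·CA·BA·B·CA·BA·CA·B·CA·BA·B·CA
    A ↦ CA
    B ↦ BA
    C ↦ B

A->CA, B->BA, C->B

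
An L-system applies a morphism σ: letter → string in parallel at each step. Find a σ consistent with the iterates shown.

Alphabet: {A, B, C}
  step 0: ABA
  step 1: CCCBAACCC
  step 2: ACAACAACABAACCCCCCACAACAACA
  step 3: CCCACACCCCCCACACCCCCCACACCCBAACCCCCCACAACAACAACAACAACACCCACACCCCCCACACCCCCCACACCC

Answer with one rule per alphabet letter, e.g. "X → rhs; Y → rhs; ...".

A->CCC, B->BAA, C->ACA

  step 2 ⇒ step 3: ACAACAACABAACCCCCCACAACAACA ⇒ CCC·ACA·CCC·CCC·ACA·CCC·CCC·ACA·CCC·BAA·CCC·CCC·ACA·ACA·ACA·ACA·ACA·ACA·CCC·ACA·CCC·CCC·ACA·CCC·CCC·ACA·CCC
    A ↦ CCC
    B ↦ BAA
    C ↦ ACA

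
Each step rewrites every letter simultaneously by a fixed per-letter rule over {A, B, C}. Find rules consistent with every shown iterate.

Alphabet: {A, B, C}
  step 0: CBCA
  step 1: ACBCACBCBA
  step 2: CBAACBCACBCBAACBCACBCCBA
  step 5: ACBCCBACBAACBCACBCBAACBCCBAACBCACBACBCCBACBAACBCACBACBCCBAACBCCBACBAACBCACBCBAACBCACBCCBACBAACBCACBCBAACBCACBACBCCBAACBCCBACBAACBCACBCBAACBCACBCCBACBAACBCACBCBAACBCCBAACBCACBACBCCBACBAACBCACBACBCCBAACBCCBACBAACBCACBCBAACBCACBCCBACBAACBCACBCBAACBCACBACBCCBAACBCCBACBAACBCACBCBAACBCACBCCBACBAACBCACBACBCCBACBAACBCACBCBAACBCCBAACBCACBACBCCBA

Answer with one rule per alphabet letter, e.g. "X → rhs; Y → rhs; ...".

A->CBA, B->C, C->ACB

  step 1 ⇒ step 2: ACBCACBCBA ⇒ CBA·ACB·C·ACB·CBA·ACB·C·ACB·C·CBA
    A ↦ CBA
    B ↦ C
    C ↦ ACB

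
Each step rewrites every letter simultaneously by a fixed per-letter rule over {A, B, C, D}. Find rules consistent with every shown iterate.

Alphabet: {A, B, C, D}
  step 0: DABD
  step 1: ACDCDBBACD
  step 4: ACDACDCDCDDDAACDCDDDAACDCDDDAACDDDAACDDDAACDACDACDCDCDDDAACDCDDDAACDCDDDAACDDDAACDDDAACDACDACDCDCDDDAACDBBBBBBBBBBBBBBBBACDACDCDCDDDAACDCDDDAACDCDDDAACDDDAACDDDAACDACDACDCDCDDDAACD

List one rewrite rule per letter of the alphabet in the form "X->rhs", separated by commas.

A->CD, B->BB, C->DDA, D->ACD

  step 0 ⇒ step 1: DABD ⇒ ACD·CD·BB·ACD
    A ↦ CD
    B ↦ BB
    D ↦ ACD
    C ↦ DDA  (constrained at step 1)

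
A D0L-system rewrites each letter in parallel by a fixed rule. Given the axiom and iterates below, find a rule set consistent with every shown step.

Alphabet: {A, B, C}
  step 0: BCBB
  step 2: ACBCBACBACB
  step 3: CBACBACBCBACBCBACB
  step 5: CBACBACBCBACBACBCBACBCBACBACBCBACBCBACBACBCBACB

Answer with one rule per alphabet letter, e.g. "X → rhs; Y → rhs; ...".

A->CB, B->CB, C->A

  step 2 ⇒ step 3: ACBCBACBACB ⇒ CB·A·CB·A·CB·CB·A·CB·CB·A·CB
    A ↦ CB
    B ↦ CB
    C ↦ A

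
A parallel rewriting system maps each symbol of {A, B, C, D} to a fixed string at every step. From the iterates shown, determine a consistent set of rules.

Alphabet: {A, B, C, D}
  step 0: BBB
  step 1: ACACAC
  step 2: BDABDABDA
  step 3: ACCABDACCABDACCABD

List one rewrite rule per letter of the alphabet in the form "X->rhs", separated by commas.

A->BD, B->AC, C->A, D->CA

  step 2 ⇒ step 3: BDABDABDA ⇒ AC·CA·BD·AC·CA·BD·AC·CA·BD
    A ↦ BD
    B ↦ AC
    D ↦ CA
  step 1 ⇒ step 2: ACACAC ⇒ BD·A·BD·A·BD·A
    C ↦ A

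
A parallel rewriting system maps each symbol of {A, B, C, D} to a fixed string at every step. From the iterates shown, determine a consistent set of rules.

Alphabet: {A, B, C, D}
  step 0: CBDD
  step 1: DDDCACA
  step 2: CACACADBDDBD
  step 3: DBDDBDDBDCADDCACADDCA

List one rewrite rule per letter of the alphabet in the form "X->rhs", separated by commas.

A->BD, B->DD, C->D, D->CA

  step 2 ⇒ step 3: CACACADBDDBD ⇒ D·BD·D·BD·D·BD·CA·DD·CA·CA·DD·CA
    A ↦ BD
    B ↦ DD
    C ↦ D
    D ↦ CA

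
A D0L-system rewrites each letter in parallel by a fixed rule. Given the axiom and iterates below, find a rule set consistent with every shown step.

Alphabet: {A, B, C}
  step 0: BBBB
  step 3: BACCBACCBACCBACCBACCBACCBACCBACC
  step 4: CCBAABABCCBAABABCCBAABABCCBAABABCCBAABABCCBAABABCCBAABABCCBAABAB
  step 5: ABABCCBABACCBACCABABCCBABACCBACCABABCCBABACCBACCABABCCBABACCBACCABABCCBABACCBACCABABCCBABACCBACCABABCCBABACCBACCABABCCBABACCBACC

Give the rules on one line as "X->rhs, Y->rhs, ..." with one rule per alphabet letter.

  step 4 ⇒ step 5: CCBAABABCCBAABABCCBAABABCCBAABABCCBAABABCCBAABABCCBAABABCCBAABAB ⇒ AB·AB·CC·BA·BA·CC·BA·CC·AB·AB·CC·BA·BA·CC·BA·CC·AB·AB·CC·BA·BA·CC·BA·CC·AB·AB·CC·BA·BA·CC·BA·CC·AB·AB·CC·BA·BA·CC·BA·CC·AB·AB·CC·BA·BA·CC·BA·CC·AB·AB·CC·BA·BA·CC·BA·CC·AB·AB·CC·BA·BA·CC·BA·CC
    A ↦ BA
    B ↦ CC
    C ↦ AB

A->BA, B->CC, C->AB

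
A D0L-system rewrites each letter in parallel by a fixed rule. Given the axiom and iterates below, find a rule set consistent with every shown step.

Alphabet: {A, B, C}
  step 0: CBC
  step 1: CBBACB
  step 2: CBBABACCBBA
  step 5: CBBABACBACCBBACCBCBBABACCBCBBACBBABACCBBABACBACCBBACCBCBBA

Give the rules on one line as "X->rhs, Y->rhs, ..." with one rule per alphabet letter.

  step 1 ⇒ step 2: CBBACB ⇒ CB·BA·BA·C·CB·BA
    A ↦ C
    B ↦ BA
    C ↦ CB

A->C, B->BA, C->CB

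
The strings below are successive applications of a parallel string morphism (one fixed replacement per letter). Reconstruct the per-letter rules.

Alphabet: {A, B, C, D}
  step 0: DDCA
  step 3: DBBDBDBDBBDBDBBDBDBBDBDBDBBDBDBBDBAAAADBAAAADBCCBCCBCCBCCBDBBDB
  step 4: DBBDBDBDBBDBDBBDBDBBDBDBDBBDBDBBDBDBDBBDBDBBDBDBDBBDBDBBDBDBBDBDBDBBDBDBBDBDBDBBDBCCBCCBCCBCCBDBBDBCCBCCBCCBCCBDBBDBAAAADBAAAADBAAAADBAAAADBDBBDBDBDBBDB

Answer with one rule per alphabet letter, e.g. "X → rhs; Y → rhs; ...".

  step 3 ⇒ step 4: DBBDBDBDBBDBDBBDBDBBDBDBDBBDBDBBDBAAAADBAAAADBCCBCCBCCBCCBDBBDB ⇒ DBB·DB·DB·DBB·DB·DBB·DB·DBB·DB·DB·DBB·DB·DBB·DB·DB·DBB·DB·DBB·DB·DB·DBB·DB·DBB·DB·DBB·DB·DB·DBB·DB·DBB·DB·DB·DBB·DB·CCB·CCB·CCB·CCB·DBB·DB·CCB·CCB·CCB·CCB·DBB·DB·AA·AA·DB·AA·AA·DB·AA·AA·DB·AA·AA·DB·DBB·DB·DB·DBB·DB
    A ↦ CCB
    B ↦ DB
    C ↦ AA
    D ↦ DBB

A->CCB, B->DB, C->AA, D->DBB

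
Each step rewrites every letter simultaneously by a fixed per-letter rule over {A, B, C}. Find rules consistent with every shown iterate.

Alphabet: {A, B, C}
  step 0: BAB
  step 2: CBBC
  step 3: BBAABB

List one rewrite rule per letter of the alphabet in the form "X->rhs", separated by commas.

  step 2 ⇒ step 3: CBBC ⇒ BB·A·A·BB
    B ↦ A
    C ↦ BB
    A ↦ C  (constrained at step 0)

A->C, B->A, C->BB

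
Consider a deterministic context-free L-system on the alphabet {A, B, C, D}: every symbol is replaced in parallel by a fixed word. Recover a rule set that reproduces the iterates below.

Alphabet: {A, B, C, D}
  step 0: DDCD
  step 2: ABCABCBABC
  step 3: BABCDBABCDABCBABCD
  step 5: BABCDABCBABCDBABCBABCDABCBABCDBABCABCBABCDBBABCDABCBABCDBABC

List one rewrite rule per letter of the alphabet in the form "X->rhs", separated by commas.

A->B, B->ABC, C->D, D->B

  step 2 ⇒ step 3: ABCABCBABC ⇒ B·ABC·D·B·ABC·D·ABC·B·ABC·D
    A ↦ B
    B ↦ ABC
    C ↦ D
    D ↦ B  (constrained at step 0)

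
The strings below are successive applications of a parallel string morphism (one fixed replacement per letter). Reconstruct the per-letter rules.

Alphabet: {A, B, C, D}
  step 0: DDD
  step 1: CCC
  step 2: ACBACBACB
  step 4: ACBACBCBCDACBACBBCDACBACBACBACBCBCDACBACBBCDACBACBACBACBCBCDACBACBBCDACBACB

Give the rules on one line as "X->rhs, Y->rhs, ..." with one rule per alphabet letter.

  step 1 ⇒ step 2: CCC ⇒ ACB·ACB·ACB
    C ↦ ACB
    A ↦ BCD  (constrained at step 2)
    B ↦ ACB  (constrained at step 2)
  step 0 ⇒ step 1: DDD ⇒ C·C·C
    D ↦ C

A->BCD, B->ACB, C->ACB, D->C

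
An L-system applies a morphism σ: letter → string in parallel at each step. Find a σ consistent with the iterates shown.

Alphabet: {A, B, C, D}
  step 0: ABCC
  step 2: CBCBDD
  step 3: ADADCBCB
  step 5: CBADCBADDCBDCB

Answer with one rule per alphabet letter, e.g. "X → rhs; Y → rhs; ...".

A->D, B->D, C->A, D->CB

  step 2 ⇒ step 3: CBCBDD ⇒ A·D·A·D·CB·CB
    B ↦ D
    C ↦ A
    D ↦ CB
    A ↦ D  (constrained at step 0)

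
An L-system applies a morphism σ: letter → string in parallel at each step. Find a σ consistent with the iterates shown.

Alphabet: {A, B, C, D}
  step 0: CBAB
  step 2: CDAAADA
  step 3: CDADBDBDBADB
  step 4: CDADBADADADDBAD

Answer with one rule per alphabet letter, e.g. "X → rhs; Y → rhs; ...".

  step 3 ⇒ step 4: CDADBDBDBADB ⇒ CD·A·DB·A·D·A·D·A·D·DB·A·D
    A ↦ DB
    B ↦ D
    C ↦ CD
    D ↦ A

A->DB, B->D, C->CD, D->A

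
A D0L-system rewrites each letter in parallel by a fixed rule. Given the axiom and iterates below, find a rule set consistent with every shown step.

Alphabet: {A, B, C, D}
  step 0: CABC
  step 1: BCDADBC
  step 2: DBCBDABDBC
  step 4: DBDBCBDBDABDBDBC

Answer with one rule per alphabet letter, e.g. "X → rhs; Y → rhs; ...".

  step 1 ⇒ step 2: BCDADBC ⇒ D·BC·B·DA·B·D·BC
    A ↦ DA
    B ↦ D
    C ↦ BC
    D ↦ B

A->DA, B->D, C->BC, D->B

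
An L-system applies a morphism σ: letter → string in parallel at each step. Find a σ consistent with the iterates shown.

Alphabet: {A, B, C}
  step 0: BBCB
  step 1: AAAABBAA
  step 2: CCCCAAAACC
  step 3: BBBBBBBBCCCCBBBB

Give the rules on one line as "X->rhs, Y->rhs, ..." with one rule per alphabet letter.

  step 2 ⇒ step 3: CCCCAAAACC ⇒ BB·BB·BB·BB·C·C·C·C·BB·BB
    A ↦ C
    C ↦ BB
  step 0 ⇒ step 1: BBCB ⇒ AA·AA·BB·AA
    B ↦ AA

A->C, B->AA, C->BB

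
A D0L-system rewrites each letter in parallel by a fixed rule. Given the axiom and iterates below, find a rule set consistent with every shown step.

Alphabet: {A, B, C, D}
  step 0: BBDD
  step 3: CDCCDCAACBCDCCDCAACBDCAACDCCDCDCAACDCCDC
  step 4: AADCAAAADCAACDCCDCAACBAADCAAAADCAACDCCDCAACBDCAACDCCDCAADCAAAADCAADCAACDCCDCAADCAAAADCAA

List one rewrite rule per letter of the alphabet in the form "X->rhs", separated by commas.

  step 3 ⇒ step 4: CDCCDCAACBCDCCDCAACBDCAACDCCDCDCAACDCCDC ⇒ AA·DC·AA·AA·DC·AA·CDC·CDC·AA·CB·AA·DC·AA·AA·DC·AA·CDC·CDC·AA·CB·DC·AA·CDC·CDC·AA·DC·AA·AA·DC·AA·DC·AA·CDC·CDC·AA·DC·AA·AA·DC·AA
    A ↦ CDC
    B ↦ CB
    C ↦ AA
    D ↦ DC

A->CDC, B->CB, C->AA, D->DC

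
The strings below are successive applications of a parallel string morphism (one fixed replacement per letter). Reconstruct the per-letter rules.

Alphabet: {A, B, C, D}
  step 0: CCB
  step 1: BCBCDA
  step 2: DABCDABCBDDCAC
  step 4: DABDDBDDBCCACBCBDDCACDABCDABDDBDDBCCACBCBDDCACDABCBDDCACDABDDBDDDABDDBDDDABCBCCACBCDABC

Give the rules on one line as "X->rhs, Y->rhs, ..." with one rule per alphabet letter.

A->CAC, B->DA, C->BC, D->BDD

  step 1 ⇒ step 2: BCBCDA ⇒ DA·BC·DA·BC·BDD·CAC
    A ↦ CAC
    B ↦ DA
    C ↦ BC
    D ↦ BDD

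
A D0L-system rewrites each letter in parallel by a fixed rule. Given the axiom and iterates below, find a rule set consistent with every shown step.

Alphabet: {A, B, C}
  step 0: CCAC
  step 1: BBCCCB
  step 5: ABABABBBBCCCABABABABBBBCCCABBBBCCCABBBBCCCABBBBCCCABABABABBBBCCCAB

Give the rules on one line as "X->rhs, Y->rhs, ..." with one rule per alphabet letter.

  step 0 ⇒ step 1: CCAC ⇒ B·B·CCC·B
    A ↦ CCC
    C ↦ B
    B ↦ AB  (constrained at step 1)

A->CCC, B->AB, C->B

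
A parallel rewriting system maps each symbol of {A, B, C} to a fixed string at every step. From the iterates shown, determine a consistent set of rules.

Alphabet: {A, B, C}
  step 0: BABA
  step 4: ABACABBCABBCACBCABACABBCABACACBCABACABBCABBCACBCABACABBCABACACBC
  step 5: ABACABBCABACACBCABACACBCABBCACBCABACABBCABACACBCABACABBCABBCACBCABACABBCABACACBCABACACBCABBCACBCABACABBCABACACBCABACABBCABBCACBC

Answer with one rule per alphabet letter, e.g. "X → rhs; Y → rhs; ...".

A->AB, B->AC, C->BC

  step 4 ⇒ step 5: ABACABBCABBCACBCABACABBCABACACBCABACABBCABBCACBCABACABBCABACACBC ⇒ AB·AC·AB·BC·AB·AC·AC·BC·AB·AC·AC·BC·AB·BC·AC·BC·AB·AC·AB·BC·AB·AC·AC·BC·AB·AC·AB·BC·AB·BC·AC·BC·AB·AC·AB·BC·AB·AC·AC·BC·AB·AC·AC·BC·AB·BC·AC·BC·AB·AC·AB·BC·AB·AC·AC·BC·AB·AC·AB·BC·AB·BC·AC·BC
    A ↦ AB
    B ↦ AC
    C ↦ BC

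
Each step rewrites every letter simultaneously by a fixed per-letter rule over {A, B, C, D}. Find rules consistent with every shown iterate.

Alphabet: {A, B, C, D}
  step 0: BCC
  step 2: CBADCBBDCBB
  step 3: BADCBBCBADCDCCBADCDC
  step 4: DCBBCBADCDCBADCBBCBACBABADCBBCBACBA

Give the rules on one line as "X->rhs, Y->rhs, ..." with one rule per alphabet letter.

  step 3 ⇒ step 4: BADCBBCBADCDCCBADCDC ⇒ DC·BB·C·BA·DC·DC·BA·DC·BB·C·BA·C·BA·BA·DC·BB·C·BA·C·BA
    A ↦ BB
    B ↦ DC
    C ↦ BA
    D ↦ C

A->BB, B->DC, C->BA, D->C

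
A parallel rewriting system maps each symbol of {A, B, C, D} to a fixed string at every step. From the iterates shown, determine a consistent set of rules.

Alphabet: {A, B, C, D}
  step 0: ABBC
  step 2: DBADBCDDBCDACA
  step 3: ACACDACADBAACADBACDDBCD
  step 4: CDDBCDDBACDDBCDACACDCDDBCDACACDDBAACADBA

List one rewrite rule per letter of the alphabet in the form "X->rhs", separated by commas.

A->CD, B->CA, C->DB, D->A

  step 3 ⇒ step 4: ACACDACADBAACADBACDDBCD ⇒ CD·DB·CD·DB·A·CD·DB·CD·A·CA·CD·CD·DB·CD·A·CA·CD·DB·A·A·CA·DB·A
    A ↦ CD
    B ↦ CA
    C ↦ DB
    D ↦ A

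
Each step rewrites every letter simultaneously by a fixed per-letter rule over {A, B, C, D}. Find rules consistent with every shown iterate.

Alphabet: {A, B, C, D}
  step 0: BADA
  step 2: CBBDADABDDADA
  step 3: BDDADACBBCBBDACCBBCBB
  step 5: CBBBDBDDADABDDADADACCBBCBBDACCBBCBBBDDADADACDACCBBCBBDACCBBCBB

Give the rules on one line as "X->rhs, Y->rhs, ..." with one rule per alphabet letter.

  step 2 ⇒ step 3: CBBDADABDDADA ⇒ BD·DA·DA·C·BB·C·BB·DA·C·C·BB·C·BB
    A ↦ BB
    B ↦ DA
    C ↦ BD
    D ↦ C

A->BB, B->DA, C->BD, D->C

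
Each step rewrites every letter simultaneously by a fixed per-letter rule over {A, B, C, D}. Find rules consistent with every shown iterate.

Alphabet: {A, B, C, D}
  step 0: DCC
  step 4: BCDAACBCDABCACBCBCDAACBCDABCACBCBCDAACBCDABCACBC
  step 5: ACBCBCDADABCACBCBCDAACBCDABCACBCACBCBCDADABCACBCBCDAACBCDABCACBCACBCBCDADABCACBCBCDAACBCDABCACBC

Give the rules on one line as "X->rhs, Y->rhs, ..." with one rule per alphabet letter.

  step 4 ⇒ step 5: BCDAACBCDABCACBCBCDAACBCDABCACBCBCDAACBCDABCACBC ⇒ AC·BC·BC·DA·DA·BC·AC·BC·BC·DA·AC·BC·DA·BC·AC·BC·AC·BC·BC·DA·DA·BC·AC·BC·BC·DA·AC·BC·DA·BC·AC·BC·AC·BC·BC·DA·DA·BC·AC·BC·BC·DA·AC·BC·DA·BC·AC·BC
    A ↦ DA
    B ↦ AC
    C ↦ BC
    D ↦ BC

A->DA, B->AC, C->BC, D->BC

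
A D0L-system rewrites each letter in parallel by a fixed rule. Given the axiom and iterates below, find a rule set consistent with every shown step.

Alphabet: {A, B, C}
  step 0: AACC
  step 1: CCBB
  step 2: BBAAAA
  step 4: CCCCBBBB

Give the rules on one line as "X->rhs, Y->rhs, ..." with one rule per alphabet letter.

  step 1 ⇒ step 2: CCBB ⇒ B·B·AA·AA
    B ↦ AA
    C ↦ B
  step 0 ⇒ step 1: AACC ⇒ C·C·B·B
    A ↦ C

A->C, B->AA, C->B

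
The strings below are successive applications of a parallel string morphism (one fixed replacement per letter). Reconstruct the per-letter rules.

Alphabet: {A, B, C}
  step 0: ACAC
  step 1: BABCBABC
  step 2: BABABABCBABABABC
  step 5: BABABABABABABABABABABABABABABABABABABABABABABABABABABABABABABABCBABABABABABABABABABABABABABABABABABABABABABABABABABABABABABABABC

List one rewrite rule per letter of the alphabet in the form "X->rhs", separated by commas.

A->BA, B->BA, C->BC

  step 1 ⇒ step 2: BABCBABC ⇒ BA·BA·BA·BC·BA·BA·BA·BC
    A ↦ BA
    B ↦ BA
    C ↦ BC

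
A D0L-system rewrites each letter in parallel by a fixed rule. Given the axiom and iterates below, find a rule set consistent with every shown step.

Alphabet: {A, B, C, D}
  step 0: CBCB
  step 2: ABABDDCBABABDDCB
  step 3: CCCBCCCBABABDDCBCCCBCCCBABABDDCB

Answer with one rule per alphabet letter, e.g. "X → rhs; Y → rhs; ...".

A->CC, B->CB, C->DD, D->AB

  step 2 ⇒ step 3: ABABDDCBABABDDCB ⇒ CC·CB·CC·CB·AB·AB·DD·CB·CC·CB·CC·CB·AB·AB·DD·CB
    A ↦ CC
    B ↦ CB
    C ↦ DD
    D ↦ AB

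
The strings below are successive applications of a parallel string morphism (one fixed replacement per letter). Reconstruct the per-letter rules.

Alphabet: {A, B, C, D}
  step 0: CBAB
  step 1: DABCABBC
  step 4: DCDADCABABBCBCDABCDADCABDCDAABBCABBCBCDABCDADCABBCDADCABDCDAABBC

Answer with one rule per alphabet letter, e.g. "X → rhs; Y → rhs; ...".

  step 0 ⇒ step 1: CBAB ⇒ DA·BC·AB·BC
    A ↦ AB
    B ↦ BC
    C ↦ DA
    D ↦ DC  (constrained at step 1)

A->AB, B->BC, C->DA, D->DC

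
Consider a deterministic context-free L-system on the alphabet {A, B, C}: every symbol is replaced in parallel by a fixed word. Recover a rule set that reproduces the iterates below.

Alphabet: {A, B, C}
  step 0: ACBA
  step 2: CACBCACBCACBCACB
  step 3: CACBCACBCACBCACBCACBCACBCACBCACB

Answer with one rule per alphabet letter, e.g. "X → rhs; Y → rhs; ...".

A->CB, B->CB, C->CA

  step 2 ⇒ step 3: CACBCACBCACBCACB ⇒ CA·CB·CA·CB·CA·CB·CA·CB·CA·CB·CA·CB·CA·CB·CA·CB
    A ↦ CB
    B ↦ CB
    C ↦ CA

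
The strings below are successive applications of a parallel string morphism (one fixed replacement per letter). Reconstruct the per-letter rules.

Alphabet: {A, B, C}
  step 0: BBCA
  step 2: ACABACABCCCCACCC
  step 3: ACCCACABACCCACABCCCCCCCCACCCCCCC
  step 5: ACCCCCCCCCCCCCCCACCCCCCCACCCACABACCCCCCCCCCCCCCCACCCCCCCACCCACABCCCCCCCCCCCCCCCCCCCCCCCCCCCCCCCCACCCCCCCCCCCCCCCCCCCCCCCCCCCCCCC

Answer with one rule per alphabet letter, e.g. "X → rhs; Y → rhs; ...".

  step 2 ⇒ step 3: ACABACABCCCCACCC ⇒ AC·CC·AC·AB·AC·CC·AC·AB·CC·CC·CC·CC·AC·CC·CC·CC
    A ↦ AC
    B ↦ AB
    C ↦ CC

A->AC, B->AB, C->CC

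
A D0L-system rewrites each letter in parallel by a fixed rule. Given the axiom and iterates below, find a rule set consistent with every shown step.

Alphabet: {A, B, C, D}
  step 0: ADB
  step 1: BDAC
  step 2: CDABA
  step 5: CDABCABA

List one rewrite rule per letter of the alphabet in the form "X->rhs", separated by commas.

  step 1 ⇒ step 2: BDAC ⇒ C·DA·B·A
    A ↦ B
    B ↦ C
    C ↦ A
    D ↦ DA

A->B, B->C, C->A, D->DA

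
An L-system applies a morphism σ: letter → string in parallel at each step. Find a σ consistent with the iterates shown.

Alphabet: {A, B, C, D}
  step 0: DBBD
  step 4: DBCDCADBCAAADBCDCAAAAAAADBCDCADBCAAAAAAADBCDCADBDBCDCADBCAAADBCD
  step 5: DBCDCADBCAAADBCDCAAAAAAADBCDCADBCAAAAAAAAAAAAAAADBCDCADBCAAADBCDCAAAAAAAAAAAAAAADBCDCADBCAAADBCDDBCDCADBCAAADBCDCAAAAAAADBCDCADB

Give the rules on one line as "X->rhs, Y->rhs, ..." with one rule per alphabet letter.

  step 4 ⇒ step 5: DBCDCADBCAAADBCDCAAAAAAADBCDCADBCAAAAAAADBCDCADBDBCDCADBCAAADBCD ⇒ DB·CD·CA·DB·CA·AA·DB·CD·CA·AA·AA·AA·DB·CD·CA·DB·CA·AA·AA·AA·AA·AA·AA·AA·DB·CD·CA·DB·CA·AA·DB·CD·CA·AA·AA·AA·AA·AA·AA·AA·DB·CD·CA·DB·CA·AA·DB·CD·DB·CD·CA·DB·CA·AA·DB·CD·CA·AA·AA·AA·DB·CD·CA·DB
    A ↦ AA
    B ↦ CD
    C ↦ CA
    D ↦ DB

A->AA, B->CD, C->CA, D->DB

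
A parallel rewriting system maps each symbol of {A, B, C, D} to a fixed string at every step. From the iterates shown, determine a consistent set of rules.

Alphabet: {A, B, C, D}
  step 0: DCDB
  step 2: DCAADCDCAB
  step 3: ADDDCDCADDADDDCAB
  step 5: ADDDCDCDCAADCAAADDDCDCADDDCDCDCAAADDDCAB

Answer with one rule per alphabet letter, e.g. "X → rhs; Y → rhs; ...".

  step 2 ⇒ step 3: DCAADCDCAB ⇒ A·DD·DC·DC·A·DD·A·DD·DC·AB
    A ↦ DC
    B ↦ AB
    C ↦ DD
    D ↦ A

A->DC, B->AB, C->DD, D->A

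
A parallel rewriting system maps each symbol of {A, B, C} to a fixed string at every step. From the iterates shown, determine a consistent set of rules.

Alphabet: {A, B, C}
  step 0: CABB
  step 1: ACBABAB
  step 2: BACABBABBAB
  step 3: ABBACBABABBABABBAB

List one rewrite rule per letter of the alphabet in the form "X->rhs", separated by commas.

A->B, B->AB, C->AC

  step 2 ⇒ step 3: BACABBABBAB ⇒ AB·B·AC·B·AB·AB·B·AB·AB·B·AB
    A ↦ B
    B ↦ AB
    C ↦ AC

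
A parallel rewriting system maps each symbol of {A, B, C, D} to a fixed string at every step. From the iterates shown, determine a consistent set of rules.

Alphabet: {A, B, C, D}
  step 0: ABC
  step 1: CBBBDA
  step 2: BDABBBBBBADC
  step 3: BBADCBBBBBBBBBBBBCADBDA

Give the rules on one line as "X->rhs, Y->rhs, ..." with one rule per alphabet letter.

  step 2 ⇒ step 3: BDABBBBBBADC ⇒ BB·AD·C·BB·BB·BB·BB·BB·BB·C·AD·BDA
    A ↦ C
    B ↦ BB
    C ↦ BDA
    D ↦ AD

A->C, B->BB, C->BDA, D->AD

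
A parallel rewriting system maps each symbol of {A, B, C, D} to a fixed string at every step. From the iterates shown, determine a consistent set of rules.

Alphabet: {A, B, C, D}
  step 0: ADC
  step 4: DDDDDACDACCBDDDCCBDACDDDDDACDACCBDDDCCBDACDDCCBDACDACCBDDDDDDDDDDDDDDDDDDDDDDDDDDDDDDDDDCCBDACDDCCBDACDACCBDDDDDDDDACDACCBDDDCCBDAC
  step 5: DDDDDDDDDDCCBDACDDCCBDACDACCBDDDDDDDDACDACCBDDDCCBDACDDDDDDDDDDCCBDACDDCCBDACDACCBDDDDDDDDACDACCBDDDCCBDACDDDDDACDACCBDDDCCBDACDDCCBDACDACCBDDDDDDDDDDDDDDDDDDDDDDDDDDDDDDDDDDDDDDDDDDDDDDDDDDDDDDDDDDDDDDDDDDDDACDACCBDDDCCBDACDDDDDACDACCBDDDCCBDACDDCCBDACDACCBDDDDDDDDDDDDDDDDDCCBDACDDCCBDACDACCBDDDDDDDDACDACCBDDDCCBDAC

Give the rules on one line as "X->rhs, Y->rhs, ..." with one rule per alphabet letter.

  step 4 ⇒ step 5: DDDDDACDACCBDDDCCBDACDDDDDACDACCBDDDCCBDACDDCCBDACDACCBDDDDDDDDDDDDDDDDDDDDDDDDDDDDDDDDDCCBDACDDCCBDACDACCBDDDDDDDDACDACCBDDDCCBDAC ⇒ DD·DD·DD·DD·DD·CCB·DAC·DD·CCB·DAC·DAC·CBD·DD·DD·DD·DAC·DAC·CBD·DD·CCB·DAC·DD·DD·DD·DD·DD·CCB·DAC·DD·CCB·DAC·DAC·CBD·DD·DD·DD·DAC·DAC·CBD·DD·CCB·DAC·DD·DD·DAC·DAC·CBD·DD·CCB·DAC·DD·CCB·DAC·DAC·CBD·DD·DD·DD·DD·DD·DD·DD·DD·DD·DD·DD·DD·DD·DD·DD·DD·DD·DD·DD·DD·DD·DD·DD·DD·DD·DD·DD·DD·DD·DD·DD·DD·DD·DAC·DAC·CBD·DD·CCB·DAC·DD·DD·DAC·DAC·CBD·DD·CCB·DAC·DD·CCB·DAC·DAC·CBD·DD·DD·DD·DD·DD·DD·DD·DD·CCB·DAC·DD·CCB·DAC·DAC·CBD·DD·DD·DD·DAC·DAC·CBD·DD·CCB·DAC
    A ↦ CCB
    B ↦ CBD
    C ↦ DAC
    D ↦ DD

A->CCB, B->CBD, C->DAC, D->DD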